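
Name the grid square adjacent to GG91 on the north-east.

Longitude square 9; +1 → 10, wraps to 0, carry into field.
Longitude field G = 6; +1 → 7 = H.
Latitude square 1; +1 → 2.

HG02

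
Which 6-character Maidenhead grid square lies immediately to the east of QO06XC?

Longitude subsquare x = 23; +1 → 24, wraps to 0 = a, carry into square.
Longitude square 0; +1 → 1.
The latitude characters are unchanged.

QO16ac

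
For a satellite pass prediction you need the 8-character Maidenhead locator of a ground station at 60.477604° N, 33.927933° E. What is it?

KP60xl14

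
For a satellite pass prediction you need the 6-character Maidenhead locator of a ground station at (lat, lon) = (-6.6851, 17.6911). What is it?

Add 180° to longitude and 90° to latitude: 197.6911, 83.3149.
Field: 197.6911/20 → 9 → J, 83.3149/10 → 8 → I; chars JI.
Square: 17.6911/2 → 8, 3.3149/1 → 3; chars 83.
Subsquare: 1.6911/0.0833333 → 20 → u, 0.3149/0.0416667 → 7 → h; chars uh.

JI83uh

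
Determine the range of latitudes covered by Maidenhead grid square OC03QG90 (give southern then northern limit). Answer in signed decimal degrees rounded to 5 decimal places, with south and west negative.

-66.75000, -66.74583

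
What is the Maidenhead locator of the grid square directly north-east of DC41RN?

DC41so

Longitude subsquare r = 17; +1 → 18 = s.
Latitude subsquare n = 13; +1 → 14 = o.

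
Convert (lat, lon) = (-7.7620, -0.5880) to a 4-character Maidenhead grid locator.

II92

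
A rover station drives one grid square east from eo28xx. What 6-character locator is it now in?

Longitude subsquare x = 23; +1 → 24, wraps to 0 = a, carry into square.
Longitude square 2; +1 → 3.
The latitude characters are unchanged.

EO38ax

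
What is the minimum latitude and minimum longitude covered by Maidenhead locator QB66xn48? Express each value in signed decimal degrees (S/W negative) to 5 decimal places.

-73.42500, 153.95000

Field Q=16, B=1: +16·20° lon, +1·10° lat → SW at lon 140°, lat -80°.
Square 6, 6: +6·2° lon, +6·1° lat → SW at lon 152°, lat -74°.
Subsquare x=23, n=13: +23·0.0833333° lon, +13·0.0416667° lat → SW at lon 153.917°, lat -73.4583°.
Extended square 4, 8: +4·0.00833333° lon, +8·0.00416667° lat → SW at lon 153.95°, lat -73.425°.
latitude -73.42500, longitude 153.95000.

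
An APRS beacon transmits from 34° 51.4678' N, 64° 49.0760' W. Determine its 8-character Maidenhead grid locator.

FM74ou15

Offset from 180°W / 90°S: lon 115.18207°, lat 124.85780°.
Field: 115.18207/20 → 5 → F, 124.85780/10 → 12 → M; chars FM.
Square: 15.18207/2 → 7, 4.85780/1 → 4; chars 74.
Subsquare: 1.18207/0.0833333 → 14 → o, 0.85780/0.0416667 → 20 → u; chars ou.
Extended square: 0.01540/0.00833333 → 1, 0.02446/0.00416667 → 5; chars 15.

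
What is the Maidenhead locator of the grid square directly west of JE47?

JE37

Longitude square 4; −1 → 3.
The latitude characters are unchanged.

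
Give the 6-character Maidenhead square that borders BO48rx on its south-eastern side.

BO48sw

Longitude subsquare r = 17; +1 → 18 = s.
Latitude subsquare x = 23; −1 → 22 = w.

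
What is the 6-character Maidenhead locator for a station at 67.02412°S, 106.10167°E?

Offset from 180°W / 90°S: lon 286.1017°, lat 22.9759°.
Field (20°×10°, letters A–R): lon ⌊286.1017/20⌋ = 14 → O; lat ⌊22.9759/10⌋ = 2 → C.
Square (2°×1°, digits 0–9): lon ⌊6.1017/2⌋ = 3; lat ⌊2.9759/1⌋ = 2.
Subsquare (5′×2.5′, letters a–x): lon ⌊0.1017/0.0833333⌋ = 1 → b; lat ⌊0.9759/0.0416667⌋ = 23 → x.

OC32bx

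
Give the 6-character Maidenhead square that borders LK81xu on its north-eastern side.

LK91av

Longitude subsquare x = 23; +1 → 24, wraps to 0 = a, carry into square.
Longitude square 8; +1 → 9.
Latitude subsquare u = 20; +1 → 21 = v.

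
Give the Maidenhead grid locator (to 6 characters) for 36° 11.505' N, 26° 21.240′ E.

Add 180° to longitude and 90° to latitude: 206.3540, 126.1917.
Field: lon ⌊206.3540/20⌋ = 10 → K; lat ⌊126.1917/10⌋ = 12 → M.
Square: lon ⌊6.3540/2⌋ = 3; lat ⌊6.1917/1⌋ = 6.
Subsquare: lon ⌊0.3540/0.0833333⌋ = 4 → e; lat ⌊0.1917/0.0416667⌋ = 4 → e.

KM36ee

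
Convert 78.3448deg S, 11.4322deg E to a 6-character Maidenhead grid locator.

JB51rp

Add 180° to longitude and 90° to latitude: 191.4322, 11.6552.
Field: 191.4322/20 → 9 → J, 11.6552/10 → 1 → B; chars JB.
Square: 11.4322/2 → 5, 1.6552/1 → 1; chars 51.
Subsquare: 1.4322/0.0833333 → 17 → r, 0.6552/0.0416667 → 15 → p; chars rp.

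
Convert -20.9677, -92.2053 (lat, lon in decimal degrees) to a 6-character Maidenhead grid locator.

Add 180° to longitude and 90° to latitude: 87.7947, 69.0323.
Field: 87.7947/20 → 4 → E, 69.0323/10 → 6 → G; chars EG.
Square: 7.7947/2 → 3, 9.0323/1 → 9; chars 39.
Subsquare: 1.7947/0.0833333 → 21 → v, 0.0323/0.0416667 → 0 → a; chars va.

EG39va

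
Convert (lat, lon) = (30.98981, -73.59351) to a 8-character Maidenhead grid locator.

FM30ex87

Shift to the Maidenhead origin (180°W, 90°S): lon 106.40649, lat 120.98981.
Field: lon ⌊106.40649/20⌋ = 5 → F; lat ⌊120.98981/10⌋ = 12 → M.
Square: lon ⌊6.40649/2⌋ = 3; lat ⌊0.98981/1⌋ = 0.
Subsquare: lon ⌊0.40649/0.0833333⌋ = 4 → e; lat ⌊0.98981/0.0416667⌋ = 23 → x.
Extended square: lon ⌊0.07316/0.00833333⌋ = 8; lat ⌊0.03148/0.00416667⌋ = 7.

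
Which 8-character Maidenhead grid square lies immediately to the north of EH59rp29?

EH59rq20

Latitude extended square 9; +1 → 10, wraps to 0, carry into subsquare.
Latitude subsquare p = 15; +1 → 16 = q.
The longitude characters are unchanged.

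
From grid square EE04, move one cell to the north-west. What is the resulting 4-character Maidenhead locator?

Longitude square 0; −1 → -1, wraps to 9, carry into field.
Longitude field E = 4; −1 → 3 = D.
Latitude square 4; +1 → 5.

DE95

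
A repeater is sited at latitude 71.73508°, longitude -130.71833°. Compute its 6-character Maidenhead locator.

CQ41pr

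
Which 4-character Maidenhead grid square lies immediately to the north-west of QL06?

PL97

Longitude square 0; −1 → -1, wraps to 9, carry into field.
Longitude field Q = 16; −1 → 15 = P.
Latitude square 6; +1 → 7.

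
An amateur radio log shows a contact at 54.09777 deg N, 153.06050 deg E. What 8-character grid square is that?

QO64mc73

Offset from 180°W / 90°S: lon 333.06050°, lat 144.09777°.
Field: 333.06050/20 → 16 → Q, 144.09777/10 → 14 → O; chars QO.
Square: 13.06050/2 → 6, 4.09777/1 → 4; chars 64.
Subsquare: 1.06050/0.0833333 → 12 → m, 0.09777/0.0416667 → 2 → c; chars mc.
Extended square: 0.06050/0.00833333 → 7, 0.01444/0.00416667 → 3; chars 73.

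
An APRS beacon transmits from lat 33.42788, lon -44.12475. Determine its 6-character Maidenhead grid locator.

GM73wk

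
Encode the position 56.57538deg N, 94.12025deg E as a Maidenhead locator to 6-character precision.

Offset from 180°W / 90°S: lon 274.1202°, lat 146.5754°.
Field (20°×10°, letters A–R): 274.1202/20 → 13 → N, 146.5754/10 → 14 → O; chars NO.
Square (2°×1°, digits 0–9): 14.1202/2 → 7, 6.5754/1 → 6; chars 76.
Subsquare (5′×2.5′, letters a–x): 0.1202/0.0833333 → 1 → b, 0.5754/0.0416667 → 13 → n; chars bn.

NO76bn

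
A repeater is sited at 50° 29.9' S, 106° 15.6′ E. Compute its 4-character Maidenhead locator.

OD39

Add 180° to longitude and 90° to latitude: 286.26, 39.50.
Field: 286.26/20 → 14 → O, 39.50/10 → 3 → D; chars OD.
Square: 6.26/2 → 3, 9.50/1 → 9; chars 39.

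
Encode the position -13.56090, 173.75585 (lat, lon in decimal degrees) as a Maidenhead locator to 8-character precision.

RH66vk05

Offset from 180°W / 90°S: lon 353.75585°, lat 76.43910°.
Field: lon ⌊353.75585/20⌋ = 17 → R; lat ⌊76.43910/10⌋ = 7 → H.
Square: lon ⌊13.75585/2⌋ = 6; lat ⌊6.43910/1⌋ = 6.
Subsquare: lon ⌊1.75585/0.0833333⌋ = 21 → v; lat ⌊0.43910/0.0416667⌋ = 10 → k.
Extended square: lon ⌊0.00585/0.00833333⌋ = 0; lat ⌊0.02243/0.00416667⌋ = 5.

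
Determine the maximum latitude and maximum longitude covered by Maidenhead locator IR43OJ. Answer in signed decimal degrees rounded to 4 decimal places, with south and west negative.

Field I=8, R=17: +8·20° lon, +17·10° lat → SW at lon -20°, lat 80°.
Square 4, 3: +4·2° lon, +3·1° lat → SW at lon -12°, lat 83°.
Subsquare o=14, j=9: +14·0.0833333° lon, +9·0.0416667° lat → SW at lon -10.8333°, lat 83.375°.
Cell spans 0.0833333° lon × 0.0416667° lat. NE corner is SW corner plus one full cell.
latitude 83.4167, longitude -10.7500.

83.4167, -10.7500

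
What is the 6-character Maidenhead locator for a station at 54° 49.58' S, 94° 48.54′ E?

ND75je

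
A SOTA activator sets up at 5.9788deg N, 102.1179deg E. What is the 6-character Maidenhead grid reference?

OJ15bx

Add 180° to longitude and 90° to latitude: 282.1179, 95.9788.
Field: lon ⌊282.1179/20⌋ = 14 → O; lat ⌊95.9788/10⌋ = 9 → J.
Square: lon ⌊2.1179/2⌋ = 1; lat ⌊5.9788/1⌋ = 5.
Subsquare: lon ⌊0.1179/0.0833333⌋ = 1 → b; lat ⌊0.9788/0.0416667⌋ = 23 → x.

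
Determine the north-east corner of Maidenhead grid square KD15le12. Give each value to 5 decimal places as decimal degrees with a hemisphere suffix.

Field K=10, D=3: +10·20° lon, +3·10° lat → SW at lon 20°, lat -60°.
Square 1, 5: +1·2° lon, +5·1° lat → SW at lon 22°, lat -55°.
Subsquare l=11, e=4: +11·0.0833333° lon, +4·0.0416667° lat → SW at lon 22.9167°, lat -54.8333°.
Extended square 1, 2: +1·0.00833333° lon, +2·0.00416667° lat → SW at lon 22.925°, lat -54.825°.
Cell spans 0.00833333° lon × 0.00416667° lat. NE corner is SW corner plus one full cell.
latitude 54.82083° S, longitude 22.93333° E.

54.82083° S, 22.93333° E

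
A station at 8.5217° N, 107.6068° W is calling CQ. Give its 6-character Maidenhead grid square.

DJ68em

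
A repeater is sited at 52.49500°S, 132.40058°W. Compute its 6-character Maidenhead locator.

CD37tm

Add 180° to longitude and 90° to latitude: 47.5994, 37.5050.
Field: 47.5994/20 → 2 → C, 37.5050/10 → 3 → D; chars CD.
Square: 7.5994/2 → 3, 7.5050/1 → 7; chars 37.
Subsquare: 1.5994/0.0833333 → 19 → t, 0.5050/0.0416667 → 12 → m; chars tm.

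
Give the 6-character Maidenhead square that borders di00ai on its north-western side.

Longitude subsquare a = 0; −1 → -1, wraps to 23 = x, carry into square.
Longitude square 0; −1 → -1, wraps to 9, carry into field.
Longitude field D = 3; −1 → 2 = C.
Latitude subsquare i = 8; +1 → 9 = j.

CI90xj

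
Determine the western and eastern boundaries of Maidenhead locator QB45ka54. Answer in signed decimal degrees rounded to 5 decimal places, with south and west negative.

Field Q=16, B=1: +16·20° lon, +1·10° lat → SW at lon 140°, lat -80°.
Square 4, 5: +4·2° lon, +5·1° lat → SW at lon 148°, lat -75°.
Subsquare k=10, a=0: +10·0.0833333° lon, +0·0.0416667° lat → SW at lon 148.833°, lat -75°.
Extended square 5, 4: +5·0.00833333° lon, +4·0.00416667° lat → SW at lon 148.875°, lat -74.9833°.
Cell spans 0.00833333° lon × 0.00416667° lat.
west 148.87500, east 148.88333.

148.87500, 148.88333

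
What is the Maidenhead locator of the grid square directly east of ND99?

Longitude square 9; +1 → 10, wraps to 0, carry into field.
Longitude field N = 13; +1 → 14 = O.
The latitude characters are unchanged.

OD09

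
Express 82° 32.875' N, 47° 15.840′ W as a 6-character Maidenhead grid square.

GR62in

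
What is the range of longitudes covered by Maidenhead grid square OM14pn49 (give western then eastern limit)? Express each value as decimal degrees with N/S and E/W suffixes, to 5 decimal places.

103.28333° E, 103.29167° E

Field O=14, M=12: +14·20° lon, +12·10° lat → SW at lon 100°, lat 30°.
Square 1, 4: +1·2° lon, +4·1° lat → SW at lon 102°, lat 34°.
Subsquare p=15, n=13: +15·0.0833333° lon, +13·0.0416667° lat → SW at lon 103.25°, lat 34.5417°.
Extended square 4, 9: +4·0.00833333° lon, +9·0.00416667° lat → SW at lon 103.283°, lat 34.5792°.
Cell spans 0.00833333° lon × 0.00416667° lat.
west 103.28333° E, east 103.29167° E.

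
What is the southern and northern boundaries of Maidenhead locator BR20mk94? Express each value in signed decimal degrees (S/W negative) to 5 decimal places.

80.43333, 80.43750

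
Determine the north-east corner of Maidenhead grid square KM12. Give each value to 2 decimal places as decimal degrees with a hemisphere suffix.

33.00° N, 24.00° E

Field K=10, M=12: +10·20° lon, +12·10° lat → SW at lon 20°, lat 30°.
Square 1, 2: +1·2° lon, +2·1° lat → SW at lon 22°, lat 32°.
Cell spans 2° lon × 1° lat. NE corner is SW corner plus one full cell.
latitude 33.00° N, longitude 24.00° E.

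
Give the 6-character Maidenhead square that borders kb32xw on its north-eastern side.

Longitude subsquare x = 23; +1 → 24, wraps to 0 = a, carry into square.
Longitude square 3; +1 → 4.
Latitude subsquare w = 22; +1 → 23 = x.

KB42ax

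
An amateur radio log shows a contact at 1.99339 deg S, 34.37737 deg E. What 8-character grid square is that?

KI78ea51

Offset from 180°W / 90°S: lon 214.37737°, lat 88.00661°.
Field: lon ⌊214.37737/20⌋ = 10 → K; lat ⌊88.00661/10⌋ = 8 → I.
Square: lon ⌊14.37737/2⌋ = 7; lat ⌊8.00661/1⌋ = 8.
Subsquare: lon ⌊0.37737/0.0833333⌋ = 4 → e; lat ⌊0.00661/0.0416667⌋ = 0 → a.
Extended square: lon ⌊0.04404/0.00833333⌋ = 5; lat ⌊0.00661/0.00416667⌋ = 1.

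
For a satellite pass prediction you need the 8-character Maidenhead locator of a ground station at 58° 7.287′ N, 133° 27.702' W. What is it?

Offset from 180°W / 90°S: lon 46.53830°, lat 148.12145°.
Field (20°×10°, letters A–R): lon ⌊46.53830/20⌋ = 2 → C; lat ⌊148.12145/10⌋ = 14 → O.
Square (2°×1°, digits 0–9): lon ⌊6.53830/2⌋ = 3; lat ⌊8.12145/1⌋ = 8.
Subsquare (5′×2.5′, letters a–x): lon ⌊0.53830/0.0833333⌋ = 6 → g; lat ⌊0.12145/0.0416667⌋ = 2 → c.
Extended square (30″×15″, digits 0–9): lon ⌊0.03830/0.00833333⌋ = 4; lat ⌊0.03812/0.00416667⌋ = 9.

CO38gc49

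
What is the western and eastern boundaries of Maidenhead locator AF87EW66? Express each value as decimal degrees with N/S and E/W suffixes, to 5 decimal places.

163.61667° W, 163.60833° W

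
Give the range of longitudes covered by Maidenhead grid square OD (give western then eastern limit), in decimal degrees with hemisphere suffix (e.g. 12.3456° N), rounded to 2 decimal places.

100.00° E, 120.00° E

Field O=14, D=3: +14·20° lon, +3·10° lat → SW at lon 100°, lat -60°.
Cell spans 20° lon × 10° lat.
west 100.00° E, east 120.00° E.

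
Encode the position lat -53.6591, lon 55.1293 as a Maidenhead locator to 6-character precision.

LD76ni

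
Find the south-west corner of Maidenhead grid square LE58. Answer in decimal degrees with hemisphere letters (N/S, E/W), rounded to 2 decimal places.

42.00° S, 50.00° E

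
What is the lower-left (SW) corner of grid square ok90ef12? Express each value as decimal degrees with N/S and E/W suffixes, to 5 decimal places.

10.21667° N, 118.34167° E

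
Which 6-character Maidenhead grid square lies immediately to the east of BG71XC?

Longitude subsquare x = 23; +1 → 24, wraps to 0 = a, carry into square.
Longitude square 7; +1 → 8.
The latitude characters are unchanged.

BG81ac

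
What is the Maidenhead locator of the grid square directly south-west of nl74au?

NL64xt

Longitude subsquare a = 0; −1 → -1, wraps to 23 = x, carry into square.
Longitude square 7; −1 → 6.
Latitude subsquare u = 20; −1 → 19 = t.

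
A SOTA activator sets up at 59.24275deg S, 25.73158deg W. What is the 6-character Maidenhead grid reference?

Shift to the Maidenhead origin (180°W, 90°S): lon 154.2684, lat 30.7572.
Field: lon ⌊154.2684/20⌋ = 7 → H; lat ⌊30.7572/10⌋ = 3 → D.
Square: lon ⌊14.2684/2⌋ = 7; lat ⌊0.7572/1⌋ = 0.
Subsquare: lon ⌊0.2684/0.0833333⌋ = 3 → d; lat ⌊0.7572/0.0416667⌋ = 18 → s.

HD70ds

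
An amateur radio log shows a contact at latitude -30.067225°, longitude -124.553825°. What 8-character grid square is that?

CF79rw33

Offset from 180°W / 90°S: lon 55.44617°, lat 59.93277°.
Field: 55.44617/20 → 2 → C, 59.93277/10 → 5 → F; chars CF.
Square: 15.44617/2 → 7, 9.93277/1 → 9; chars 79.
Subsquare: 1.44617/0.0833333 → 17 → r, 0.93277/0.0416667 → 22 → w; chars rw.
Extended square: 0.02951/0.00833333 → 3, 0.01611/0.00416667 → 3; chars 33.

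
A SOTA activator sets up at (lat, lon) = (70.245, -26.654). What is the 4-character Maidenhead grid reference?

HQ60

Shift to the Maidenhead origin (180°W, 90°S): lon 153.35, lat 160.25.
Field: 153.35/20 → 7 → H, 160.25/10 → 16 → Q; chars HQ.
Square: 13.35/2 → 6, 0.25/1 → 0; chars 60.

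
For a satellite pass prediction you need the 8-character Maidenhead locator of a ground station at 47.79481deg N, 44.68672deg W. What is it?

Add 180° to longitude and 90° to latitude: 135.31328, 137.79481.
Field: 135.31328/20 → 6 → G, 137.79481/10 → 13 → N; chars GN.
Square: 15.31328/2 → 7, 7.79481/1 → 7; chars 77.
Subsquare: 1.31328/0.0833333 → 15 → p, 0.79481/0.0416667 → 19 → t; chars pt.
Extended square: 0.06328/0.00833333 → 7, 0.00314/0.00416667 → 0; chars 70.

GN77pt70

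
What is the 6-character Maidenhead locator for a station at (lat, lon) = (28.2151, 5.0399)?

JL28mf

Shift to the Maidenhead origin (180°W, 90°S): lon 185.0399, lat 118.2151.
Field: 185.0399/20 → 9 → J, 118.2151/10 → 11 → L; chars JL.
Square: 5.0399/2 → 2, 8.2151/1 → 8; chars 28.
Subsquare: 1.0399/0.0833333 → 12 → m, 0.2151/0.0416667 → 5 → f; chars mf.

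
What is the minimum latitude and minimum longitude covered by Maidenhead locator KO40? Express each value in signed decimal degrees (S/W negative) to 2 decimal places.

50.00, 28.00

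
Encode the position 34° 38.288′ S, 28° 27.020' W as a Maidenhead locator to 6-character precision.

HF55si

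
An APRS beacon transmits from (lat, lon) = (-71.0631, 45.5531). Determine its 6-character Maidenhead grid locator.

Add 180° to longitude and 90° to latitude: 225.5531, 18.9369.
Field: 225.5531/20 → 11 → L, 18.9369/10 → 1 → B; chars LB.
Square: 5.5531/2 → 2, 8.9369/1 → 8; chars 28.
Subsquare: 1.5531/0.0833333 → 18 → s, 0.9369/0.0416667 → 22 → w; chars sw.

LB28sw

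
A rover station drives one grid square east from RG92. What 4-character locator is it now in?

AG02

Longitude square 9; +1 → 10, wraps to 0, carry into field.
Longitude field R = 17; +1 → 18, wraps to 0 = A, wrapping around the antimeridian.
The latitude characters are unchanged.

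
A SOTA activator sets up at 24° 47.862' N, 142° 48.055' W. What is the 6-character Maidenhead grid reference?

Offset from 180°W / 90°S: lon 37.1991°, lat 114.7977°.
Field (20°×10°, letters A–R): 37.1991/20 → 1 → B, 114.7977/10 → 11 → L; chars BL.
Square (2°×1°, digits 0–9): 17.1991/2 → 8, 4.7977/1 → 4; chars 84.
Subsquare (5′×2.5′, letters a–x): 1.1991/0.0833333 → 14 → o, 0.7977/0.0416667 → 19 → t; chars ot.

BL84ot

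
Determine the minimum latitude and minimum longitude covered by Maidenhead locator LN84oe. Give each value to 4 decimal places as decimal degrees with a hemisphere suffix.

Field L=11, N=13: +11·20° lon, +13·10° lat → SW at lon 40°, lat 40°.
Square 8, 4: +8·2° lon, +4·1° lat → SW at lon 56°, lat 44°.
Subsquare o=14, e=4: +14·0.0833333° lon, +4·0.0416667° lat → SW at lon 57.1667°, lat 44.1667°.
latitude 44.1667° N, longitude 57.1667° E.

44.1667° N, 57.1667° E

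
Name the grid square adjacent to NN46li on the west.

NN46ki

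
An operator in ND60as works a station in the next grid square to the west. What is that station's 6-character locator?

ND50xs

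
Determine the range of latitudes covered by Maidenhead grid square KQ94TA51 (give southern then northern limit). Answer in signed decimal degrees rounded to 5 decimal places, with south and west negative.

74.00417, 74.00833

Field K=10, Q=16: +10·20° lon, +16·10° lat → SW at lon 20°, lat 70°.
Square 9, 4: +9·2° lon, +4·1° lat → SW at lon 38°, lat 74°.
Subsquare t=19, a=0: +19·0.0833333° lon, +0·0.0416667° lat → SW at lon 39.5833°, lat 74°.
Extended square 5, 1: +5·0.00833333° lon, +1·0.00416667° lat → SW at lon 39.625°, lat 74.0042°.
Cell spans 0.00833333° lon × 0.00416667° lat.
south 74.00417, north 74.00833.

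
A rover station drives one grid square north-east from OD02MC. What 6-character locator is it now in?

OD02nd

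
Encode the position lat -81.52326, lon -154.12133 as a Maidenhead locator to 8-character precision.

Offset from 180°W / 90°S: lon 25.87867°, lat 8.47674°.
Field (20°×10°, letters A–R): lon ⌊25.87867/20⌋ = 1 → B; lat ⌊8.47674/10⌋ = 0 → A.
Square (2°×1°, digits 0–9): lon ⌊5.87867/2⌋ = 2; lat ⌊8.47674/1⌋ = 8.
Subsquare (5′×2.5′, letters a–x): lon ⌊1.87867/0.0833333⌋ = 22 → w; lat ⌊0.47674/0.0416667⌋ = 11 → l.
Extended square (30″×15″, digits 0–9): lon ⌊0.04534/0.00833333⌋ = 5; lat ⌊0.01841/0.00416667⌋ = 4.

BA28wl54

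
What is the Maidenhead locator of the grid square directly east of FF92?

Longitude square 9; +1 → 10, wraps to 0, carry into field.
Longitude field F = 5; +1 → 6 = G.
The latitude characters are unchanged.

GF02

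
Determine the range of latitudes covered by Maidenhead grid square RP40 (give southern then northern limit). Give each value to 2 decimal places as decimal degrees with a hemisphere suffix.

60.00° N, 61.00° N

Field R=17, P=15: +17·20° lon, +15·10° lat → SW at lon 160°, lat 60°.
Square 4, 0: +4·2° lon, +0·1° lat → SW at lon 168°, lat 60°.
Cell spans 2° lon × 1° lat.
south 60.00° N, north 61.00° N.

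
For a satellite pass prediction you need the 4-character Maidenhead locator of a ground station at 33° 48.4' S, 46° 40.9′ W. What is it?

GF66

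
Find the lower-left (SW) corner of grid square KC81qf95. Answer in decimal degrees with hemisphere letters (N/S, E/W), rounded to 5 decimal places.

Field K=10, C=2: +10·20° lon, +2·10° lat → SW at lon 20°, lat -70°.
Square 8, 1: +8·2° lon, +1·1° lat → SW at lon 36°, lat -69°.
Subsquare q=16, f=5: +16·0.0833333° lon, +5·0.0416667° lat → SW at lon 37.3333°, lat -68.7917°.
Extended square 9, 5: +9·0.00833333° lon, +5·0.00416667° lat → SW at lon 37.4083°, lat -68.7708°.
latitude 68.77083° S, longitude 37.40833° E.

68.77083° S, 37.40833° E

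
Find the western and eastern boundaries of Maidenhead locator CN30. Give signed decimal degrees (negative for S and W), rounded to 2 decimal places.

-134.00, -132.00

Field C=2, N=13: +2·20° lon, +13·10° lat → SW at lon -140°, lat 40°.
Square 3, 0: +3·2° lon, +0·1° lat → SW at lon -134°, lat 40°.
Cell spans 2° lon × 1° lat.
west -134.00, east -132.00.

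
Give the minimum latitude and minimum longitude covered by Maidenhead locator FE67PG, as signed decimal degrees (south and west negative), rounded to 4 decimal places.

Field F=5, E=4: +5·20° lon, +4·10° lat → SW at lon -80°, lat -50°.
Square 6, 7: +6·2° lon, +7·1° lat → SW at lon -68°, lat -43°.
Subsquare p=15, g=6: +15·0.0833333° lon, +6·0.0416667° lat → SW at lon -66.75°, lat -42.75°.
latitude -42.7500, longitude -66.7500.

-42.7500, -66.7500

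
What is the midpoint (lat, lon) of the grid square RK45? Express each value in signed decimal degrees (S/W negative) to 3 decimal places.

15.500, 169.000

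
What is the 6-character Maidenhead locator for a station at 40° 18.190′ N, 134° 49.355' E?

PN70jh

Add 180° to longitude and 90° to latitude: 314.8226, 130.3032.
Field: lon ⌊314.8226/20⌋ = 15 → P; lat ⌊130.3032/10⌋ = 13 → N.
Square: lon ⌊14.8226/2⌋ = 7; lat ⌊0.3032/1⌋ = 0.
Subsquare: lon ⌊0.8226/0.0833333⌋ = 9 → j; lat ⌊0.3032/0.0416667⌋ = 7 → h.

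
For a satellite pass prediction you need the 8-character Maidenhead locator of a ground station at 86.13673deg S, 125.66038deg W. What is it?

Add 180° to longitude and 90° to latitude: 54.33962, 3.86327.
Field (20°×10°, letters A–R): lon ⌊54.33962/20⌋ = 2 → C; lat ⌊3.86327/10⌋ = 0 → A.
Square (2°×1°, digits 0–9): lon ⌊14.33962/2⌋ = 7; lat ⌊3.86327/1⌋ = 3.
Subsquare (5′×2.5′, letters a–x): lon ⌊0.33962/0.0833333⌋ = 4 → e; lat ⌊0.86327/0.0416667⌋ = 20 → u.
Extended square (30″×15″, digits 0–9): lon ⌊0.00629/0.00833333⌋ = 0; lat ⌊0.02994/0.00416667⌋ = 7.

CA73eu07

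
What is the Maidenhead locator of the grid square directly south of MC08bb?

Latitude subsquare b = 1; −1 → 0 = a.
The longitude characters are unchanged.

MC08ba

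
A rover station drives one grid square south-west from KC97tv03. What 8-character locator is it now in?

Longitude extended square 0; −1 → -1, wraps to 9, carry into subsquare.
Longitude subsquare t = 19; −1 → 18 = s.
Latitude extended square 3; −1 → 2.

KC97sv92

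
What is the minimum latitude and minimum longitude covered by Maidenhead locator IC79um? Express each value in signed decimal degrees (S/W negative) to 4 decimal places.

-60.5000, -4.3333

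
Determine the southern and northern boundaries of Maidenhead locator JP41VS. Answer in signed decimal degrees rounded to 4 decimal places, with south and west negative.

61.7500, 61.7917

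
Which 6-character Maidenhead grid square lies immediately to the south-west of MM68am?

MM58xl

Longitude subsquare a = 0; −1 → -1, wraps to 23 = x, carry into square.
Longitude square 6; −1 → 5.
Latitude subsquare m = 12; −1 → 11 = l.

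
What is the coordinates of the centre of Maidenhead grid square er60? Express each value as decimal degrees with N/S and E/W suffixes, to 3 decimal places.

Field E=4, R=17: +4·20° lon, +17·10° lat → SW at lon -100°, lat 80°.
Square 6, 0: +6·2° lon, +0·1° lat → SW at lon -88°, lat 80°.
Cell spans 2° lon × 1° lat. Centre is SW corner plus half of each.
latitude 80.500° N, longitude 87.000° W.

80.500° N, 87.000° W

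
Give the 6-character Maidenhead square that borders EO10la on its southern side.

EN19lx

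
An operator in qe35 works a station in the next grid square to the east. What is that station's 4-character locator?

Longitude square 3; +1 → 4.
The latitude characters are unchanged.

QE45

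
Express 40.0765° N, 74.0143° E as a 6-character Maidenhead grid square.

MN70ab

Add 180° to longitude and 90° to latitude: 254.0143, 130.0765.
Field: lon ⌊254.0143/20⌋ = 12 → M; lat ⌊130.0765/10⌋ = 13 → N.
Square: lon ⌊14.0143/2⌋ = 7; lat ⌊0.0765/1⌋ = 0.
Subsquare: lon ⌊0.0143/0.0833333⌋ = 0 → a; lat ⌊0.0765/0.0416667⌋ = 1 → b.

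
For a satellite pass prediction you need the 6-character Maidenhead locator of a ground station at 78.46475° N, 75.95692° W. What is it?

FQ28al

Shift to the Maidenhead origin (180°W, 90°S): lon 104.0431, lat 168.4647.
Field: lon ⌊104.0431/20⌋ = 5 → F; lat ⌊168.4647/10⌋ = 16 → Q.
Square: lon ⌊4.0431/2⌋ = 2; lat ⌊8.4647/1⌋ = 8.
Subsquare: lon ⌊0.0431/0.0833333⌋ = 0 → a; lat ⌊0.4647/0.0416667⌋ = 11 → l.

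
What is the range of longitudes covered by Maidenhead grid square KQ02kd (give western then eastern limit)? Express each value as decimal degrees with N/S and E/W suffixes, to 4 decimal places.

Field K=10, Q=16: +10·20° lon, +16·10° lat → SW at lon 20°, lat 70°.
Square 0, 2: +0·2° lon, +2·1° lat → SW at lon 20°, lat 72°.
Subsquare k=10, d=3: +10·0.0833333° lon, +3·0.0416667° lat → SW at lon 20.8333°, lat 72.125°.
Cell spans 0.0833333° lon × 0.0416667° lat.
west 20.8333° E, east 20.9167° E.

20.8333° E, 20.9167° E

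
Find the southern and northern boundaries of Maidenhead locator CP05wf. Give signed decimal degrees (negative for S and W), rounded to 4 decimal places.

65.2083, 65.2500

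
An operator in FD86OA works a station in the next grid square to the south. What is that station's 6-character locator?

FD85ox

Latitude subsquare a = 0; −1 → -1, wraps to 23 = x, carry into square.
Latitude square 6; −1 → 5.
The longitude characters are unchanged.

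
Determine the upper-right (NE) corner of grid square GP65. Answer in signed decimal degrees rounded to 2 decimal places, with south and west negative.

Field G=6, P=15: +6·20° lon, +15·10° lat → SW at lon -60°, lat 60°.
Square 6, 5: +6·2° lon, +5·1° lat → SW at lon -48°, lat 65°.
Cell spans 2° lon × 1° lat. NE corner is SW corner plus one full cell.
latitude 66.00, longitude -46.00.

66.00, -46.00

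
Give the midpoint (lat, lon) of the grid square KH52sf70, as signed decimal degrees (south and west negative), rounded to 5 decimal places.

-17.78958, 31.56250

Field K=10, H=7: +10·20° lon, +7·10° lat → SW at lon 20°, lat -20°.
Square 5, 2: +5·2° lon, +2·1° lat → SW at lon 30°, lat -18°.
Subsquare s=18, f=5: +18·0.0833333° lon, +5·0.0416667° lat → SW at lon 31.5°, lat -17.7917°.
Extended square 7, 0: +7·0.00833333° lon, +0·0.00416667° lat → SW at lon 31.5583°, lat -17.7917°.
Cell spans 0.00833333° lon × 0.00416667° lat. Centre is SW corner plus half of each.
latitude -17.78958, longitude 31.56250.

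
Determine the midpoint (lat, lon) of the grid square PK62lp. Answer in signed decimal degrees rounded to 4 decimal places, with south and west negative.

Field P=15, K=10: +15·20° lon, +10·10° lat → SW at lon 120°, lat 10°.
Square 6, 2: +6·2° lon, +2·1° lat → SW at lon 132°, lat 12°.
Subsquare l=11, p=15: +11·0.0833333° lon, +15·0.0416667° lat → SW at lon 132.917°, lat 12.625°.
Cell spans 0.0833333° lon × 0.0416667° lat. Centre is SW corner plus half of each.
latitude 12.6458, longitude 132.9583.

12.6458, 132.9583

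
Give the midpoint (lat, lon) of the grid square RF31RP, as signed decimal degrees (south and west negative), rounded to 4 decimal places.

Field R=17, F=5: +17·20° lon, +5·10° lat → SW at lon 160°, lat -40°.
Square 3, 1: +3·2° lon, +1·1° lat → SW at lon 166°, lat -39°.
Subsquare r=17, p=15: +17·0.0833333° lon, +15·0.0416667° lat → SW at lon 167.417°, lat -38.375°.
Cell spans 0.0833333° lon × 0.0416667° lat. Centre is SW corner plus half of each.
latitude -38.3542, longitude 167.4583.

-38.3542, 167.4583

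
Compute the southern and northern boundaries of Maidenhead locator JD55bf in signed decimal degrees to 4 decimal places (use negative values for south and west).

Field J=9, D=3: +9·20° lon, +3·10° lat → SW at lon 0°, lat -60°.
Square 5, 5: +5·2° lon, +5·1° lat → SW at lon 10°, lat -55°.
Subsquare b=1, f=5: +1·0.0833333° lon, +5·0.0416667° lat → SW at lon 10.0833°, lat -54.7917°.
Cell spans 0.0833333° lon × 0.0416667° lat.
south -54.7917, north -54.7500.

-54.7917, -54.7500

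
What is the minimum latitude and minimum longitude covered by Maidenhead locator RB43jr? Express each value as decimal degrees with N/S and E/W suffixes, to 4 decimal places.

Field R=17, B=1: +17·20° lon, +1·10° lat → SW at lon 160°, lat -80°.
Square 4, 3: +4·2° lon, +3·1° lat → SW at lon 168°, lat -77°.
Subsquare j=9, r=17: +9·0.0833333° lon, +17·0.0416667° lat → SW at lon 168.75°, lat -76.2917°.
latitude 76.2917° S, longitude 168.7500° E.

76.2917° S, 168.7500° E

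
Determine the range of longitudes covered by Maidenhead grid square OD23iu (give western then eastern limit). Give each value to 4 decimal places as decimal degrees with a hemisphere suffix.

Field O=14, D=3: +14·20° lon, +3·10° lat → SW at lon 100°, lat -60°.
Square 2, 3: +2·2° lon, +3·1° lat → SW at lon 104°, lat -57°.
Subsquare i=8, u=20: +8·0.0833333° lon, +20·0.0416667° lat → SW at lon 104.667°, lat -56.1667°.
Cell spans 0.0833333° lon × 0.0416667° lat.
west 104.6667° E, east 104.7500° E.

104.6667° E, 104.7500° E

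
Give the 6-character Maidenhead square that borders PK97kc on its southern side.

Latitude subsquare c = 2; −1 → 1 = b.
The longitude characters are unchanged.

PK97kb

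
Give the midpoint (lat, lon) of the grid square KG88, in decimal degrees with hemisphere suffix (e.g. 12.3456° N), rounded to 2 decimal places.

Field K=10, G=6: +10·20° lon, +6·10° lat → SW at lon 20°, lat -30°.
Square 8, 8: +8·2° lon, +8·1° lat → SW at lon 36°, lat -22°.
Cell spans 2° lon × 1° lat. Centre is SW corner plus half of each.
latitude 21.50° S, longitude 37.00° E.

21.50° S, 37.00° E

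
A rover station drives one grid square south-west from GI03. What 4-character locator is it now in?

FI92

Longitude square 0; −1 → -1, wraps to 9, carry into field.
Longitude field G = 6; −1 → 5 = F.
Latitude square 3; −1 → 2.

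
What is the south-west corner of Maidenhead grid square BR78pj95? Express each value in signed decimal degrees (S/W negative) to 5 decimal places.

Field B=1, R=17: +1·20° lon, +17·10° lat → SW at lon -160°, lat 80°.
Square 7, 8: +7·2° lon, +8·1° lat → SW at lon -146°, lat 88°.
Subsquare p=15, j=9: +15·0.0833333° lon, +9·0.0416667° lat → SW at lon -144.75°, lat 88.375°.
Extended square 9, 5: +9·0.00833333° lon, +5·0.00416667° lat → SW at lon -144.675°, lat 88.3958°.
latitude 88.39583, longitude -144.67500.

88.39583, -144.67500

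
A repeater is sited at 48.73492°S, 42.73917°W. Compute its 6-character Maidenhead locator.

GE81pg

Add 180° to longitude and 90° to latitude: 137.2608, 41.2651.
Field (20°×10°, letters A–R): lon ⌊137.2608/20⌋ = 6 → G; lat ⌊41.2651/10⌋ = 4 → E.
Square (2°×1°, digits 0–9): lon ⌊17.2608/2⌋ = 8; lat ⌊1.2651/1⌋ = 1.
Subsquare (5′×2.5′, letters a–x): lon ⌊1.2608/0.0833333⌋ = 15 → p; lat ⌊0.2651/0.0416667⌋ = 6 → g.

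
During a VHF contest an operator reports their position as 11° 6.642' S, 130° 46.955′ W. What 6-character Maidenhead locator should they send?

CH48ov

Shift to the Maidenhead origin (180°W, 90°S): lon 49.2174, lat 78.8893.
Field: 49.2174/20 → 2 → C, 78.8893/10 → 7 → H; chars CH.
Square: 9.2174/2 → 4, 8.8893/1 → 8; chars 48.
Subsquare: 1.2174/0.0833333 → 14 → o, 0.8893/0.0416667 → 21 → v; chars ov.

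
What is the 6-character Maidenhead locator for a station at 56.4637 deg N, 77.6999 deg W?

Add 180° to longitude and 90° to latitude: 102.3001, 146.4637.
Field (20°×10°, letters A–R): lon ⌊102.3001/20⌋ = 5 → F; lat ⌊146.4637/10⌋ = 14 → O.
Square (2°×1°, digits 0–9): lon ⌊2.3001/2⌋ = 1; lat ⌊6.4637/1⌋ = 6.
Subsquare (5′×2.5′, letters a–x): lon ⌊0.3001/0.0833333⌋ = 3 → d; lat ⌊0.4637/0.0416667⌋ = 11 → l.

FO16dl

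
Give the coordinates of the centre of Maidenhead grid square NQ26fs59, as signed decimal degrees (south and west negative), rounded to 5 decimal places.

76.78958, 84.46250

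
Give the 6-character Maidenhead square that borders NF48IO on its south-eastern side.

NF48jn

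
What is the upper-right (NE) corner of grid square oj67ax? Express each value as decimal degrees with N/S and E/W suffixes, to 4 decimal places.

8.0000° N, 112.0833° E

Field O=14, J=9: +14·20° lon, +9·10° lat → SW at lon 100°, lat 0°.
Square 6, 7: +6·2° lon, +7·1° lat → SW at lon 112°, lat 7°.
Subsquare a=0, x=23: +0·0.0833333° lon, +23·0.0416667° lat → SW at lon 112°, lat 7.95833°.
Cell spans 0.0833333° lon × 0.0416667° lat. NE corner is SW corner plus one full cell.
latitude 8.0000° N, longitude 112.0833° E.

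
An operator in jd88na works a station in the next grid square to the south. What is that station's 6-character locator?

JD87nx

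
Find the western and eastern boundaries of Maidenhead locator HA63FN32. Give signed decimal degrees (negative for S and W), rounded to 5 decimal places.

-27.55833, -27.55000

Field H=7, A=0: +7·20° lon, +0·10° lat → SW at lon -40°, lat -90°.
Square 6, 3: +6·2° lon, +3·1° lat → SW at lon -28°, lat -87°.
Subsquare f=5, n=13: +5·0.0833333° lon, +13·0.0416667° lat → SW at lon -27.5833°, lat -86.4583°.
Extended square 3, 2: +3·0.00833333° lon, +2·0.00416667° lat → SW at lon -27.5583°, lat -86.45°.
Cell spans 0.00833333° lon × 0.00416667° lat.
west -27.55833, east -27.55000.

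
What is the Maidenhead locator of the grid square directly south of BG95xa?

BG94xx

Latitude subsquare a = 0; −1 → -1, wraps to 23 = x, carry into square.
Latitude square 5; −1 → 4.
The longitude characters are unchanged.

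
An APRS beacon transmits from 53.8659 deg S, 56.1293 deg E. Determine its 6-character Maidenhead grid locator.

LD86bd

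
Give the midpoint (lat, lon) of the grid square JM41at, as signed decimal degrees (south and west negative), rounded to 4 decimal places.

31.8125, 8.0417

Field J=9, M=12: +9·20° lon, +12·10° lat → SW at lon 0°, lat 30°.
Square 4, 1: +4·2° lon, +1·1° lat → SW at lon 8°, lat 31°.
Subsquare a=0, t=19: +0·0.0833333° lon, +19·0.0416667° lat → SW at lon 8°, lat 31.7917°.
Cell spans 0.0833333° lon × 0.0416667° lat. Centre is SW corner plus half of each.
latitude 31.8125, longitude 8.0417.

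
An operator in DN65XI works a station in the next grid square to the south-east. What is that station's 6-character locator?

DN75ah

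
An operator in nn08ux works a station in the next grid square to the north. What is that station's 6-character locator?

NN09ua

Latitude subsquare x = 23; +1 → 24, wraps to 0 = a, carry into square.
Latitude square 8; +1 → 9.
The longitude characters are unchanged.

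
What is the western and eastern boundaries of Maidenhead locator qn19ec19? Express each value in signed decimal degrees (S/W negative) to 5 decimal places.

142.34167, 142.35000

Field Q=16, N=13: +16·20° lon, +13·10° lat → SW at lon 140°, lat 40°.
Square 1, 9: +1·2° lon, +9·1° lat → SW at lon 142°, lat 49°.
Subsquare e=4, c=2: +4·0.0833333° lon, +2·0.0416667° lat → SW at lon 142.333°, lat 49.0833°.
Extended square 1, 9: +1·0.00833333° lon, +9·0.00416667° lat → SW at lon 142.342°, lat 49.1208°.
Cell spans 0.00833333° lon × 0.00416667° lat.
west 142.34167, east 142.35000.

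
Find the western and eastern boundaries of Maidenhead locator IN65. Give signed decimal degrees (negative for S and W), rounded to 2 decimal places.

Field I=8, N=13: +8·20° lon, +13·10° lat → SW at lon -20°, lat 40°.
Square 6, 5: +6·2° lon, +5·1° lat → SW at lon -8°, lat 45°.
Cell spans 2° lon × 1° lat.
west -8.00, east -6.00.

-8.00, -6.00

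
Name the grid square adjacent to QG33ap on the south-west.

Longitude subsquare a = 0; −1 → -1, wraps to 23 = x, carry into square.
Longitude square 3; −1 → 2.
Latitude subsquare p = 15; −1 → 14 = o.

QG23xo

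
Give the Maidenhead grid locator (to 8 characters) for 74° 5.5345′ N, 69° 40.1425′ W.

Shift to the Maidenhead origin (180°W, 90°S): lon 110.33096, lat 164.09224.
Field (20°×10°, letters A–R): 110.33096/20 → 5 → F, 164.09224/10 → 16 → Q; chars FQ.
Square (2°×1°, digits 0–9): 10.33096/2 → 5, 4.09224/1 → 4; chars 54.
Subsquare (5′×2.5′, letters a–x): 0.33096/0.0833333 → 3 → d, 0.09224/0.0416667 → 2 → c; chars dc.
Extended square (30″×15″, digits 0–9): 0.08096/0.00833333 → 9, 0.00891/0.00416667 → 2; chars 92.

FQ54dc92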